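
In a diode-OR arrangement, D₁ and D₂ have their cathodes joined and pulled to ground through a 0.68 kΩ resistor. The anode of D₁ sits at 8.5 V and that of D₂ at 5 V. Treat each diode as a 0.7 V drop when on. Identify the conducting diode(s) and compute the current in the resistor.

Assume both conduct. Then node N would need to be at both 8.5−0.7 = 7.8 V and 5−0.7 = 4.3 V, which is impossible.
Assume only D₁ conducts: V_N = 8.5 − 0.7 = 7.8 V, so I_R = 7.8/0.68 = 11.5 mA.
Check D₂: its anode-to-cathode voltage is 5 − 7.8 = -2.8 V < 0.7 V, so it is off. The assumption is consistent.

Only D₁ conducts; I_R ≈ 11 mA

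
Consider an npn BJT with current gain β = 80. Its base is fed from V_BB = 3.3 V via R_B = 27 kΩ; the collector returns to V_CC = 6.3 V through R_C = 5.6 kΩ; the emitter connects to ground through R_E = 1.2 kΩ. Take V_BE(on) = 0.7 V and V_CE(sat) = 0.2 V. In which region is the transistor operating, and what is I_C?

Assume active: I_B = (3.3 − 0.7)/(27 + 81×1.2) = 0.0209 mA, I_C = β·I_B = 1.67 mA.
Then V_CE = 6.3 − 1.67×5.6 − 1.7×1.2 = -5.11 V < 0.2 V — the active assumption fails.
Re-solve with V_CE = 0.2 V. KCL at the emitter: V_E/R_E = (V_BB−0.7−V_E)/R_B + (V_CC−0.2−V_E)/R_C, giving V_E = 1.13 V.
I_C = (V_CC − 0.2 − V_E)/R_C = (6.1 − 1.13)/5.6 = 0.887 mA.
Check: I_B = (2.6 − 1.13)/27 = 0.0544 mA, and β·I_B = 4.35 mA > I_C, confirming saturation.

saturation; I_C ≈ 0.89 mA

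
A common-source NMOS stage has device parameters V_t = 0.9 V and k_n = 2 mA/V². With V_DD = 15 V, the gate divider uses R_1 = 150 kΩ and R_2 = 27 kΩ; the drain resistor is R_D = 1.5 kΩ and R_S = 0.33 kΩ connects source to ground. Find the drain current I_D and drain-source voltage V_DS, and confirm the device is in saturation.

I_D ≈ 1.1 mA, V_DS ≈ 13 V

V_G = V_DD·R_2/(R_1+R_2) = 15×27/177 = 2.29 V.
Assume saturation: I_D = (k_n/2)(V_GS − V_t)² with V_GS = V_G − I_D·R_S = 2.29 − 0.33·I_D.
Substituting gives 0.109·I_D² − 1.92·I_D + 1.93 = 0, with roots I_D = 1.07 or 16.5 mA.
The root I_D = 16.5 mA gives V_GS = -3.17 V ≤ V_t, so take I_D = 1.07 mA.
Then V_GS = 1.93 V and V_DS = V_DD − I_D(R_D+R_S) = 15 − 1.07×1.83 = 13 V.
Saturation requires V_DS ≥ V_GS − V_t = 1.03 V; 13 ≥ 1.03 ✓.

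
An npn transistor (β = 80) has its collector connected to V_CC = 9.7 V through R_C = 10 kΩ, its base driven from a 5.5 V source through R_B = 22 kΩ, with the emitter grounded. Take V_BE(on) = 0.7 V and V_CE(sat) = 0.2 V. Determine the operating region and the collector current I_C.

Assume active: I_B = (5.5 − 0.7)/22 = 0.218 mA, giving I_C = β·I_B = 17.5 mA.
But then V_CE = 9.7 − 17.5×10 = -165 V < V_CE(sat) = 0.2 V — impossible in the active region.
So the transistor is saturated. With V_CE = 0.2 V, I_C = (V_CC − 0.2)/R_C = 9.5/10 = 0.95 mA.
Check: β·I_B = 17.5 mA > I_C = 0.95 mA, confirming saturation.

saturation; I_C ≈ 0.95 mA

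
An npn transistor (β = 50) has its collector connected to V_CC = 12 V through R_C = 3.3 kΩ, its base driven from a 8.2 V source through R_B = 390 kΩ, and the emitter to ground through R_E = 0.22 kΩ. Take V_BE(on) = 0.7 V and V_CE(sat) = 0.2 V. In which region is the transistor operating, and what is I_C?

active; I_C ≈ 0.93 mA

Assume active. Base-emitter loop: I_B = (V_BB − V_BE)/(R_B + (β+1)R_E) = (8.2 − 0.7)/(390 + 51×0.22) = 0.0187 mA.
I_C = β·I_B = 50×0.0187 = 0.935 mA.
V_CE = V_CC − I_C·R_C − I_E·R_E = 12 − 0.935×3.3 − 0.953×0.22 = 8.71 V > V_CE(sat), so the active-region assumption holds.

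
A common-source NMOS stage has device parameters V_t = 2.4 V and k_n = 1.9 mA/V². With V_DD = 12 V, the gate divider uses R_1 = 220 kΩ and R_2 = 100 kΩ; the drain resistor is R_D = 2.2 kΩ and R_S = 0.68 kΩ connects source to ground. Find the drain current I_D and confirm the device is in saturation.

V_G = V_DD·R_2/(R_1+R_2) = 12×100/320 = 3.75 V.
Assume saturation: I_D = (k_n/2)(V_GS − V_t)² with V_GS = V_G − I_D·R_S = 3.75 − 0.68·I_D.
Substituting gives 0.439·I_D² − 2.74·I_D + 1.73 = 0, with roots I_D = 0.712 or 5.53 mA.
The root I_D = 5.53 mA gives V_GS = -0.0138 V ≤ V_t, so take I_D = 0.712 mA.
Then V_GS = 3.27 V and V_DS = V_DD − I_D(R_D+R_S) = 12 − 0.712×2.88 = 9.95 V.
Saturation requires V_DS ≥ V_GS − V_t = 0.866 V; 9.95 ≥ 0.866 ✓.

I_D ≈ 0.71 mA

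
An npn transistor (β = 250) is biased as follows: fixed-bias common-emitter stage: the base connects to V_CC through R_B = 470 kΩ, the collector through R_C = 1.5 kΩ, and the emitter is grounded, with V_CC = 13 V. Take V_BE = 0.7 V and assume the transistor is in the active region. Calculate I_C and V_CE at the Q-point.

Base loop: V_CC = I_B·R_B + V_BE, so I_B = (13 − 0.7)/470 kΩ = 0.0262 mA.
In the active region I_C = β·I_B = 250 × 0.0262 = 6.54 mA.
Collector loop: V_CE = V_CC − I_C·R_C = 13 − 6.54×1.5 = 3.19 V.
Since V_CE = 3.19 V > V_CE(sat) ≈ 0.2 V, the transistor is in the active region as assumed.

I_C ≈ 6.5 mA, V_CE ≈ 3.2 V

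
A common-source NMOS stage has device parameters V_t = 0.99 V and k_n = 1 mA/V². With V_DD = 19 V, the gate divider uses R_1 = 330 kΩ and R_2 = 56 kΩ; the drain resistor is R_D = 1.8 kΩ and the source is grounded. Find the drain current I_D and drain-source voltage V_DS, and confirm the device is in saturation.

V_G = V_DD·R_2/(R_1+R_2) = 19×56/386 = 2.76 V. With the source grounded, V_GS = V_G = 2.76 V.
Assume saturation: I_D = (k_n/2)(V_GS − V_t)² = (1/2)×(2.76 − 0.99)² = 0.5×1.77² = 1.56 mA.
V_DS = V_DD − I_D·R_D = 19 − 1.56×1.8 = 16.2 V.
Saturation requires V_DS ≥ V_GS − V_t = 1.77 V; 16.2 ≥ 1.77 ✓.

I_D ≈ 1.6 mA, V_DS ≈ 16 V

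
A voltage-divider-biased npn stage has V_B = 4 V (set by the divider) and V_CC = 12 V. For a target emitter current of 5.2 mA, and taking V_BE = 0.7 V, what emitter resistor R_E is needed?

R_E ≈ 0.63 kΩ

V_E = V_B − V_BE = 4 − 0.7 = 3.3 V.
R_E = V_E / I_E = 3.3 / 5.2 = 0.635 kΩ.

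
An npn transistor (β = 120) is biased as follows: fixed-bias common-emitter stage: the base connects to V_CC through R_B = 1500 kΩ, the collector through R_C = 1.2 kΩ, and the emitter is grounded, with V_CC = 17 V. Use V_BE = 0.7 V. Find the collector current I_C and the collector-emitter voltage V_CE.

Base loop: V_CC = I_B·R_B + V_BE, so I_B = (17 − 0.7)/1500 kΩ = 0.0109 mA.
In the active region I_C = β·I_B = 120 × 0.0109 = 1.3 mA.
Collector loop: V_CE = V_CC − I_C·R_C = 17 − 1.3×1.2 = 15.4 V.
Since V_CE = 15.4 V > V_CE(sat) ≈ 0.2 V, the transistor is in the active region as assumed.

I_C ≈ 1.3 mA, V_CE ≈ 15 V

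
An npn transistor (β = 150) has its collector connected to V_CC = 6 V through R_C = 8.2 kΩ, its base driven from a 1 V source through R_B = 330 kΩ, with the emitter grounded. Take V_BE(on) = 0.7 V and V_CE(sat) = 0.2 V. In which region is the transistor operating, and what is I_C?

Assume active. Base-emitter loop: I_B = (V_BB − V_BE)/R_B = (1 − 0.7)/330 = 0.000909 mA.
I_C = β·I_B = 150×0.000909 = 0.136 mA.
V_CE = V_CC − I_C·R_C = 6 − 0.136×8.2 = 4.88 V > V_CE(sat), so the active-region assumption holds.

active; I_C ≈ 0.14 mA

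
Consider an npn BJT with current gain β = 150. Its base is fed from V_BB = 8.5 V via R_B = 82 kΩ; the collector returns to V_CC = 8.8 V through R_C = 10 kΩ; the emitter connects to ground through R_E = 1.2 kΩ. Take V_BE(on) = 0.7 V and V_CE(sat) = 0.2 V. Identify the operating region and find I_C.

Assume active: I_B = (8.5 − 0.7)/(82 + 151×1.2) = 0.0296 mA, I_C = β·I_B = 4.45 mA.
Then V_CE = 8.8 − 4.45×10 − 4.47×1.2 = -41 V < 0.2 V — the active assumption fails.
Re-solve with V_CE = 0.2 V. KCL at the emitter: V_E/R_E = (V_BB−0.7−V_E)/R_B + (V_CC−0.2−V_E)/R_C, giving V_E = 1.01 V.
I_C = (V_CC − 0.2 − V_E)/R_C = (8.6 − 1.01)/10 = 0.759 mA.
Check: I_B = (7.8 − 1.01)/82 = 0.0828 mA, and β·I_B = 12.4 mA > I_C, confirming saturation.

saturation; I_C ≈ 0.76 mA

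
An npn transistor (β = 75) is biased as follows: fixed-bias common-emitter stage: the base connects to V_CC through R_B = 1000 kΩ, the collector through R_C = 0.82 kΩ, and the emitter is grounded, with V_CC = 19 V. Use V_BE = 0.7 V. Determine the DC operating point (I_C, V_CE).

Base loop: V_CC = I_B·R_B + V_BE, so I_B = (19 − 0.7)/1000 kΩ = 0.0183 mA.
In the active region I_C = β·I_B = 75 × 0.0183 = 1.37 mA.
Collector loop: V_CE = V_CC − I_C·R_C = 19 − 1.37×0.82 = 17.9 V.
Since V_CE = 17.9 V > V_CE(sat) ≈ 0.2 V, the transistor is in the active region as assumed.

I_C ≈ 1.4 mA, V_CE ≈ 18 V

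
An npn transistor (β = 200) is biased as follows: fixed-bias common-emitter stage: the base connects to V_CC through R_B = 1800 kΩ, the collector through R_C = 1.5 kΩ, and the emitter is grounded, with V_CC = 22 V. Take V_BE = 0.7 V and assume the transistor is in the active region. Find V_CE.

Base loop: V_CC = I_B·R_B + V_BE, so I_B = (22 − 0.7)/1800 kΩ = 0.0118 mA.
In the active region I_C = β·I_B = 200 × 0.0118 = 2.37 mA.
Collector loop: V_CE = V_CC − I_C·R_C = 22 − 2.37×1.5 = 18.4 V.
Since V_CE = 18.4 V > V_CE(sat) ≈ 0.2 V, the transistor is in the active region as assumed.

V_CE ≈ 18 V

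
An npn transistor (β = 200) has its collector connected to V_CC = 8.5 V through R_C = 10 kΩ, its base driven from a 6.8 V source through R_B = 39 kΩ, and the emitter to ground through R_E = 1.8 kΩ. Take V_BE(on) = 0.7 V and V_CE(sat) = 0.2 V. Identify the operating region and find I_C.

Assume active: I_B = (6.8 − 0.7)/(39 + 201×1.8) = 0.0152 mA, I_C = β·I_B = 3.04 mA.
Then V_CE = 8.5 − 3.04×10 − 3.06×1.8 = -27.4 V < 0.2 V — the active assumption fails.
Re-solve with V_CE = 0.2 V. KCL at the emitter: V_E/R_E = (V_BB−0.7−V_E)/R_B + (V_CC−0.2−V_E)/R_C, giving V_E = 1.45 V.
I_C = (V_CC − 0.2 − V_E)/R_C = (8.3 − 1.45)/10 = 0.685 mA.
Check: I_B = (6.1 − 1.45)/39 = 0.119 mA, and β·I_B = 23.9 mA > I_C, confirming saturation.

saturation; I_C ≈ 0.69 mA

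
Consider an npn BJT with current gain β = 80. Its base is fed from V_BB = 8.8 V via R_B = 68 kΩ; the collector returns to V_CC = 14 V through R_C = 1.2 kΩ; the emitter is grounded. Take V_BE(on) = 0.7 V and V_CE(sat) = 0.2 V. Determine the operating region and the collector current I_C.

active; I_C ≈ 9.5 mA

Assume active. Base-emitter loop: I_B = (V_BB − V_BE)/R_B = (8.8 − 0.7)/68 = 0.119 mA.
I_C = β·I_B = 80×0.119 = 9.53 mA.
V_CE = V_CC − I_C·R_C = 14 − 9.53×1.2 = 2.56 V > V_CE(sat), so the active-region assumption holds.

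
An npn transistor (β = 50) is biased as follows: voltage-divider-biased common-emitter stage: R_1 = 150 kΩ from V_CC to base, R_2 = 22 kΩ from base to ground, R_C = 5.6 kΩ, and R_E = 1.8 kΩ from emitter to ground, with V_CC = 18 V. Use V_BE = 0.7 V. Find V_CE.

V_CE ≈ 13 V

Thevenize the base divider: V_Th = V_CC·R_2/(R_1+R_2) = 18×22/172 = 2.3 V, R_Th = R_1‖R_2 = 19.2 kΩ.
Base-emitter loop: V_Th = I_B·R_Th + V_BE + (β+1)I_B·R_E, so I_B = (2.3 − 0.7) / (19.2 + 51×1.8) = 0.0144 mA.
I_C = β·I_B = 50×0.0144 = 0.722 mA, and I_E = (β+1)I_B = 0.736 mA.
V_CE = V_CC − I_C·R_C − I_E·R_E = 18 − 0.722×5.6 − 0.736×1.8 = 12.6 V.
V_CE = 12.6 V > 0.2 V confirms active-region operation.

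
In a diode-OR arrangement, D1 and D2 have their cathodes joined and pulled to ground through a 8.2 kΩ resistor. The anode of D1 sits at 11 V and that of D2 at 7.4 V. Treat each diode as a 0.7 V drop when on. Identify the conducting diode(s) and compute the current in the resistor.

Only D1 conducts; I_R ≈ 1.3 mA

Assume both conduct. Then node N would need to be at both 11−0.7 = 10.3 V and 7.4−0.7 = 6.7 V, which is impossible.
Assume only D1 conducts: V_N = 11 − 0.7 = 10.3 V, so I_R = 10.3/8.2 = 1.26 mA.
Check D2: its anode-to-cathode voltage is 7.4 − 10.3 = -2.9 V < 0.7 V, so it is off. The assumption is consistent.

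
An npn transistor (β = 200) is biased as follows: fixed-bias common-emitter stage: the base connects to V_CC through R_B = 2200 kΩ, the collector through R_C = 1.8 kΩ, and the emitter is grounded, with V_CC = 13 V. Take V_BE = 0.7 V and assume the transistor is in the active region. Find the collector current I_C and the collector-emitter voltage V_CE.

Base loop: V_CC = I_B·R_B + V_BE, so I_B = (13 − 0.7)/2200 kΩ = 0.00559 mA.
In the active region I_C = β·I_B = 200 × 0.00559 = 1.12 mA.
Collector loop: V_CE = V_CC − I_C·R_C = 13 − 1.12×1.8 = 11 V.
Since V_CE = 11 V > V_CE(sat) ≈ 0.2 V, the transistor is in the active region as assumed.

I_C ≈ 1.1 mA, V_CE ≈ 11 V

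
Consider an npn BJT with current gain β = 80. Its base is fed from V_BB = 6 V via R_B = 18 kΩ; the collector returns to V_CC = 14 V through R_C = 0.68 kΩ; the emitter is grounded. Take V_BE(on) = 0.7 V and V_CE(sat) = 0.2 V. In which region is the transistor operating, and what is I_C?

saturation; I_C ≈ 20 mA

Assume active: I_B = (6 − 0.7)/18 = 0.294 mA, giving I_C = β·I_B = 23.6 mA.
But then V_CE = 14 − 23.6×0.68 = -2.02 V < V_CE(sat) = 0.2 V — impossible in the active region.
So the transistor is saturated. With V_CE = 0.2 V, I_C = (V_CC − 0.2)/R_C = 13.8/0.68 = 20.3 mA.
Check: β·I_B = 23.6 mA > I_C = 20.3 mA, confirming saturation.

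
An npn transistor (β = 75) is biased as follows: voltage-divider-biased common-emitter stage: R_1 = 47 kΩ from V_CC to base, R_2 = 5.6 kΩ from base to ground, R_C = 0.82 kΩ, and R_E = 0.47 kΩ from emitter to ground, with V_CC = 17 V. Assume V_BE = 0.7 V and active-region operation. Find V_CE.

V_CE ≈ 14 V

Thevenize the base divider: V_Th = V_CC·R_2/(R_1+R_2) = 17×5.6/52.6 = 1.81 V, R_Th = R_1‖R_2 = 5 kΩ.
Base-emitter loop: V_Th = I_B·R_Th + V_BE + (β+1)I_B·R_E, so I_B = (1.81 − 0.7) / (5 + 76×0.47) = 0.0273 mA.
I_C = β·I_B = 75×0.0273 = 2.04 mA, and I_E = (β+1)I_B = 2.07 mA.
V_CE = V_CC − I_C·R_C − I_E·R_E = 17 − 2.04×0.82 − 2.07×0.47 = 14.4 V.
V_CE = 14.4 V > 0.2 V confirms active-region operation.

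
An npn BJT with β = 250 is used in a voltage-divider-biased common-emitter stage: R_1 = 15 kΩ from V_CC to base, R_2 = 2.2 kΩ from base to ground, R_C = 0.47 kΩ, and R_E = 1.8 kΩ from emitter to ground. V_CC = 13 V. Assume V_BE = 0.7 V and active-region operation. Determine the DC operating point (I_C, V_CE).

Thevenize the base divider: V_Th = V_CC·R_2/(R_1+R_2) = 13×2.2/17.2 = 1.66 V, R_Th = R_1‖R_2 = 1.92 kΩ.
Base-emitter loop: V_Th = I_B·R_Th + V_BE + (β+1)I_B·R_E, so I_B = (1.66 − 0.7) / (1.92 + 251×1.8) = 0.00212 mA.
I_C = β·I_B = 250×0.00212 = 0.53 mA, and I_E = (β+1)I_B = 0.533 mA.
V_CE = V_CC − I_C·R_C − I_E·R_E = 13 − 0.53×0.47 − 0.533×1.8 = 11.8 V.
V_CE = 11.8 V > 0.2 V confirms active-region operation.

I_C ≈ 0.53 mA, V_CE ≈ 12 V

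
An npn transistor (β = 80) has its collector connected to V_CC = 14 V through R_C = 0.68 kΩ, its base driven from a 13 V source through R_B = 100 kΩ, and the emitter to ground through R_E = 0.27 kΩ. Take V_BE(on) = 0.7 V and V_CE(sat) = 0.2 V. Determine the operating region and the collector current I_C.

active; I_C ≈ 8.1 mA

Assume active. Base-emitter loop: I_B = (V_BB − V_BE)/(R_B + (β+1)R_E) = (13 − 0.7)/(100 + 81×0.27) = 0.101 mA.
I_C = β·I_B = 80×0.101 = 8.07 mA.
V_CE = V_CC − I_C·R_C − I_E·R_E = 14 − 8.07×0.68 − 8.18×0.27 = 6.3 V > V_CE(sat), so the active-region assumption holds.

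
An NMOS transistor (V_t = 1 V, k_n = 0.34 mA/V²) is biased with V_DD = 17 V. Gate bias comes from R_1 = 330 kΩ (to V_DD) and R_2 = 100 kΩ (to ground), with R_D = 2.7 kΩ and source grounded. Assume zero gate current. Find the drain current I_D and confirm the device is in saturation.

I_D ≈ 1.5 mA

V_G = V_DD·R_2/(R_1+R_2) = 17×100/430 = 3.95 V. With the source grounded, V_GS = V_G = 3.95 V.
Assume saturation: I_D = (k_n/2)(V_GS − V_t)² = (0.34/2)×(3.95 − 1)² = 0.17×2.95² = 1.48 mA.
V_DS = V_DD − I_D·R_D = 17 − 1.48×2.7 = 13 V.
Saturation requires V_DS ≥ V_GS − V_t = 2.95 V; 13 ≥ 2.95 ✓.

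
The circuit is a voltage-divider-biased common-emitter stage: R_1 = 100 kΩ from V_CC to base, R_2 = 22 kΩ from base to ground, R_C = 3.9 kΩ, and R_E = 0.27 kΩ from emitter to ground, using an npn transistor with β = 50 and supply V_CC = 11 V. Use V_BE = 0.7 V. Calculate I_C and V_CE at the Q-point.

I_C ≈ 2 mA, V_CE ≈ 2.6 V

Thevenize the base divider: V_Th = V_CC·R_2/(R_1+R_2) = 11×22/122 = 1.98 V, R_Th = R_1‖R_2 = 18 kΩ.
Base-emitter loop: V_Th = I_B·R_Th + V_BE + (β+1)I_B·R_E, so I_B = (1.98 − 0.7) / (18 + 51×0.27) = 0.0404 mA.
I_C = β·I_B = 50×0.0404 = 2.02 mA, and I_E = (β+1)I_B = 2.06 mA.
V_CE = V_CC − I_C·R_C − I_E·R_E = 11 − 2.02×3.9 − 2.06×0.27 = 2.57 V.
V_CE = 2.57 V > 0.2 V confirms active-region operation.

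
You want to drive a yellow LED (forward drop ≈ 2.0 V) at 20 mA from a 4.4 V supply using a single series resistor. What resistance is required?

R ≈ 0.12 kΩ

The resistor drops V_S − V_D = 4.4 − 2.0 = 2.4 V at 20 mA.
R = 2.4 V / 20 mA = 0.12 kΩ.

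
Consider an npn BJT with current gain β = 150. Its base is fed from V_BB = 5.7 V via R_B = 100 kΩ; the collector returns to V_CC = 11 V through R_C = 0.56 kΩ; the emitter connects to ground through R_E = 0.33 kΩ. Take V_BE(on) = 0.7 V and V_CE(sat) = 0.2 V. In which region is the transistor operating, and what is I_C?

Assume active. Base-emitter loop: I_B = (V_BB − V_BE)/(R_B + (β+1)R_E) = (5.7 − 0.7)/(100 + 151×0.33) = 0.0334 mA.
I_C = β·I_B = 150×0.0334 = 5.01 mA.
V_CE = V_CC − I_C·R_C − I_E·R_E = 11 − 5.01×0.56 − 5.04×0.33 = 6.53 V > V_CE(sat), so the active-region assumption holds.

active; I_C ≈ 5 mA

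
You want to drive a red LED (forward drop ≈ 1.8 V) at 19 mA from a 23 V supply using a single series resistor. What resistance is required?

R ≈ 1.1 kΩ

The resistor drops V_S − V_D = 23 − 1.8 = 21.2 V at 19 mA.
R = 21.2 V / 19 mA = 1.12 kΩ.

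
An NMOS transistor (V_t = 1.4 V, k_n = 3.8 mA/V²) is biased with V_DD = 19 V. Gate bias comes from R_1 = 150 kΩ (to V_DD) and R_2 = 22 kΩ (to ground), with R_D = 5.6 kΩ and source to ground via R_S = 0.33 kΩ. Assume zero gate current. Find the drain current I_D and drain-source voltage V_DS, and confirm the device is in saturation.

I_D ≈ 0.96 mA, V_DS ≈ 13 V

V_G = V_DD·R_2/(R_1+R_2) = 19×22/172 = 2.43 V.
Assume saturation: I_D = (k_n/2)(V_GS − V_t)² with V_GS = V_G − I_D·R_S = 2.43 − 0.33·I_D.
Substituting gives 0.207·I_D² − 2.29·I_D + 2.02 = 0, with roots I_D = 0.964 or 10.1 mA.
The root I_D = 10.1 mA gives V_GS = -0.907 V ≤ V_t, so take I_D = 0.964 mA.
Then V_GS = 2.11 V and V_DS = V_DD − I_D(R_D+R_S) = 19 − 0.964×5.93 = 13.3 V.
Saturation requires V_DS ≥ V_GS − V_t = 0.712 V; 13.3 ≥ 0.712 ✓.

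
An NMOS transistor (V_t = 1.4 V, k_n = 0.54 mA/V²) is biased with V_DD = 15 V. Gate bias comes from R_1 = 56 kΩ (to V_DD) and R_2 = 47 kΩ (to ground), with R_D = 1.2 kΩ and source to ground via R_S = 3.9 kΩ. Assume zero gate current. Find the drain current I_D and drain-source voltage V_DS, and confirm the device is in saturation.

V_G = V_DD·R_2/(R_1+R_2) = 15×47/103 = 6.84 V.
Assume saturation: I_D = (k_n/2)(V_GS − V_t)² with V_GS = V_G − I_D·R_S = 6.84 − 3.9·I_D.
Substituting gives 4.11·I_D² − 12.5·I_D + 8 = 0, with roots I_D = 0.922 or 2.11 mA.
The root I_D = 2.11 mA gives V_GS = -1.4 V ≤ V_t, so take I_D = 0.922 mA.
Then V_GS = 3.25 V and V_DS = V_DD − I_D(R_D+R_S) = 15 − 0.922×5.1 = 10.3 V.
Saturation requires V_DS ≥ V_GS − V_t = 1.85 V; 10.3 ≥ 1.85 ✓.

I_D ≈ 0.92 mA, V_DS ≈ 10 V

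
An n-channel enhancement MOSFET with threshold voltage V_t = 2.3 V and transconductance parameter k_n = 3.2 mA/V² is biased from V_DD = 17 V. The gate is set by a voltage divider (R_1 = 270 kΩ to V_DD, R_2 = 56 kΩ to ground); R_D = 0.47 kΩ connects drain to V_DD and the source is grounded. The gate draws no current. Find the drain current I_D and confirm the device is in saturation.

V_G = V_DD·R_2/(R_1+R_2) = 17×56/326 = 2.92 V. With the source grounded, V_GS = V_G = 2.92 V.
Assume saturation: I_D = (k_n/2)(V_GS − V_t)² = (3.2/2)×(2.92 − 2.3)² = 1.6×0.62² = 0.616 mA.
V_DS = V_DD − I_D·R_D = 17 − 0.616×0.47 = 16.7 V.
Saturation requires V_DS ≥ V_GS − V_t = 0.62 V; 16.7 ≥ 0.62 ✓.

I_D ≈ 0.62 mA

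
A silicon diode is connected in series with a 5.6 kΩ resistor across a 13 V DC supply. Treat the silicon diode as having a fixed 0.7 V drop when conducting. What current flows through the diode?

I ≈ 2.2 mA

KVL around the loop: 13 = V_D + I·R = 0.7 + I × 5.6 kΩ.
So I = (13 − 0.7) / 5.6 kΩ = 12.3 / 5.6 = 2.2 mA.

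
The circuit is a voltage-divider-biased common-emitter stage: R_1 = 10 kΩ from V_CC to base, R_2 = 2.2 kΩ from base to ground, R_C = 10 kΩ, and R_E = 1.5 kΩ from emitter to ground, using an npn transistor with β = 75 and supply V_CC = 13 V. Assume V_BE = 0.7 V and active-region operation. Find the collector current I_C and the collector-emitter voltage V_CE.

Thevenize the base divider: V_Th = V_CC·R_2/(R_1+R_2) = 13×2.2/12.2 = 2.34 V, R_Th = R_1‖R_2 = 1.8 kΩ.
Base-emitter loop: V_Th = I_B·R_Th + V_BE + (β+1)I_B·R_E, so I_B = (2.34 − 0.7) / (1.8 + 76×1.5) = 0.0142 mA.
I_C = β·I_B = 75×0.0142 = 1.06 mA, and I_E = (β+1)I_B = 1.08 mA.
V_CE = V_CC − I_C·R_C − I_E·R_E = 13 − 1.06×10 − 1.08×1.5 = 0.732 V.
V_CE = 0.732 V > 0.2 V confirms active-region operation.

I_C ≈ 1.1 mA, V_CE ≈ 0.73 V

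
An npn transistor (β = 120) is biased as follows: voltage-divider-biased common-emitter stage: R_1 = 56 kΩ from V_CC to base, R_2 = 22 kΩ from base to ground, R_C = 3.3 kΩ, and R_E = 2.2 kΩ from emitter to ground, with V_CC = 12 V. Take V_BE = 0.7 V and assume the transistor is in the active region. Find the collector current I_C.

I_C ≈ 1.1 mA

Thevenize the base divider: V_Th = V_CC·R_2/(R_1+R_2) = 12×22/78 = 3.38 V, R_Th = R_1‖R_2 = 15.8 kΩ.
Base-emitter loop: V_Th = I_B·R_Th + V_BE + (β+1)I_B·R_E, so I_B = (3.38 − 0.7) / (15.8 + 121×2.2) = 0.00952 mA.
I_C = β·I_B = 120×0.00952 = 1.14 mA, and I_E = (β+1)I_B = 1.15 mA.
V_CE = V_CC − I_C·R_C − I_E·R_E = 12 − 1.14×3.3 − 1.15×2.2 = 5.7 V.
V_CE = 5.7 V > 0.2 V confirms active-region operation.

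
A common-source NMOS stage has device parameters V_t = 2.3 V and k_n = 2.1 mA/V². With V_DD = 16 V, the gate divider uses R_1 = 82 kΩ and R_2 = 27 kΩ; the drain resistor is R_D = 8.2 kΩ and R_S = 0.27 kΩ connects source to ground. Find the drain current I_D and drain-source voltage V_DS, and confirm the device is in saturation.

I_D ≈ 1.6 mA, V_DS ≈ 2.5 V

V_G = V_DD·R_2/(R_1+R_2) = 16×27/109 = 3.96 V.
Assume saturation: I_D = (k_n/2)(V_GS − V_t)² with V_GS = V_G − I_D·R_S = 3.96 − 0.27·I_D.
Substituting gives 0.0765·I_D² − 1.94·I_D + 2.9 = 0, with roots I_D = 1.6 or 23.8 mA.
The root I_D = 23.8 mA gives V_GS = -2.46 V ≤ V_t, so take I_D = 1.6 mA.
Then V_GS = 3.53 V and V_DS = V_DD − I_D(R_D+R_S) = 16 − 1.6×8.47 = 2.49 V.
Saturation requires V_DS ≥ V_GS − V_t = 1.23 V; 2.49 ≥ 1.23 ✓.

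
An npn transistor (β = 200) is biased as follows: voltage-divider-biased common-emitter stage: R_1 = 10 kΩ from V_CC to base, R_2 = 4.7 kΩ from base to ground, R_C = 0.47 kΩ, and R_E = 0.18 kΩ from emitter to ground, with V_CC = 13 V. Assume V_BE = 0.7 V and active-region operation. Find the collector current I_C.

I_C ≈ 18 mA

Thevenize the base divider: V_Th = V_CC·R_2/(R_1+R_2) = 13×4.7/14.7 = 4.16 V, R_Th = R_1‖R_2 = 3.2 kΩ.
Base-emitter loop: V_Th = I_B·R_Th + V_BE + (β+1)I_B·R_E, so I_B = (4.16 − 0.7) / (3.2 + 201×0.18) = 0.0878 mA.
I_C = β·I_B = 200×0.0878 = 17.6 mA, and I_E = (β+1)I_B = 17.6 mA.
V_CE = V_CC − I_C·R_C − I_E·R_E = 13 − 17.6×0.47 − 17.6×0.18 = 1.57 V.
V_CE = 1.57 V > 0.2 V confirms active-region operation.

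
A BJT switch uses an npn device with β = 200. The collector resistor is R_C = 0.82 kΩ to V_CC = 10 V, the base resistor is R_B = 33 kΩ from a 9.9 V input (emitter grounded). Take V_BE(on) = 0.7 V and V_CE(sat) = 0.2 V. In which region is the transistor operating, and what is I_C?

saturation; I_C ≈ 12 mA

Assume active: I_B = (9.9 − 0.7)/33 = 0.279 mA, giving I_C = β·I_B = 55.8 mA.
But then V_CE = 10 − 55.8×0.82 = -35.7 V < V_CE(sat) = 0.2 V — impossible in the active region.
So the transistor is saturated. With V_CE = 0.2 V, I_C = (V_CC − 0.2)/R_C = 9.8/0.82 = 12 mA.
Check: β·I_B = 55.8 mA > I_C = 12 mA, confirming saturation.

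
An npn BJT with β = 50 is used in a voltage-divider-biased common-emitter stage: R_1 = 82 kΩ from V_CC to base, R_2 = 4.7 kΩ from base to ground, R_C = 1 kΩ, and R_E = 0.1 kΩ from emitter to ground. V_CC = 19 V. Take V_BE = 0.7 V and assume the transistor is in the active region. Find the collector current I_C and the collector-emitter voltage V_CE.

I_C ≈ 1.7 mA, V_CE ≈ 17 V

Thevenize the base divider: V_Th = V_CC·R_2/(R_1+R_2) = 19×4.7/86.7 = 1.03 V, R_Th = R_1‖R_2 = 4.45 kΩ.
Base-emitter loop: V_Th = I_B·R_Th + V_BE + (β+1)I_B·R_E, so I_B = (1.03 − 0.7) / (4.45 + 51×0.1) = 0.0346 mA.
I_C = β·I_B = 50×0.0346 = 1.73 mA, and I_E = (β+1)I_B = 1.76 mA.
V_CE = V_CC − I_C·R_C − I_E·R_E = 19 − 1.73×1 − 1.76×0.1 = 17.1 V.
V_CE = 17.1 V > 0.2 V confirms active-region operation.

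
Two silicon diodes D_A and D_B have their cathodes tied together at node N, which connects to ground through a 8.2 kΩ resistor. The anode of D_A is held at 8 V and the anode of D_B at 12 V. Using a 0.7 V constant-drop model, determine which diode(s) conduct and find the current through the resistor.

Only D_B conducts; I_R ≈ 1.4 mA

Assume both conduct. Then node N would need to be at both 8−0.7 = 7.3 V and 12−0.7 = 11.3 V, which is impossible.
Assume only D_B conducts: V_N = 12 − 0.7 = 11.3 V, so I_R = 11.3/8.2 = 1.38 mA.
Check D_A: its anode-to-cathode voltage is 8 − 11.3 = -3.3 V < 0.7 V, so it is off. The assumption is consistent.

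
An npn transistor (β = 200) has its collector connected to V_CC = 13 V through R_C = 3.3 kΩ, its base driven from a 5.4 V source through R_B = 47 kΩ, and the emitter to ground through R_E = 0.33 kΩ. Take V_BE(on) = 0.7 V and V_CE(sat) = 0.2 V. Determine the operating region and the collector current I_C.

Assume active: I_B = (5.4 − 0.7)/(47 + 201×0.33) = 0.0415 mA, I_C = β·I_B = 8.29 mA.
Then V_CE = 13 − 8.29×3.3 − 8.34×0.33 = -17.1 V < 0.2 V — the active assumption fails.
Re-solve with V_CE = 0.2 V. KCL at the emitter: V_E/R_E = (V_BB−0.7−V_E)/R_B + (V_CC−0.2−V_E)/R_C, giving V_E = 1.19 V.
I_C = (V_CC − 0.2 − V_E)/R_C = (12.8 − 1.19)/3.3 = 3.52 mA.
Check: I_B = (4.7 − 1.19)/47 = 0.0748 mA, and β·I_B = 15 mA > I_C, confirming saturation.

saturation; I_C ≈ 3.5 mA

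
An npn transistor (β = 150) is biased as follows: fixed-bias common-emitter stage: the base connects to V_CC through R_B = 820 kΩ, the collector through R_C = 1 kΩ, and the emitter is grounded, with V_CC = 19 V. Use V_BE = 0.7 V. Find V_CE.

V_CE ≈ 16 V

Base loop: V_CC = I_B·R_B + V_BE, so I_B = (19 − 0.7)/820 kΩ = 0.0223 mA.
In the active region I_C = β·I_B = 150 × 0.0223 = 3.35 mA.
Collector loop: V_CE = V_CC − I_C·R_C = 19 − 3.35×1 = 15.7 V.
Since V_CE = 15.7 V > V_CE(sat) ≈ 0.2 V, the transistor is in the active region as assumed.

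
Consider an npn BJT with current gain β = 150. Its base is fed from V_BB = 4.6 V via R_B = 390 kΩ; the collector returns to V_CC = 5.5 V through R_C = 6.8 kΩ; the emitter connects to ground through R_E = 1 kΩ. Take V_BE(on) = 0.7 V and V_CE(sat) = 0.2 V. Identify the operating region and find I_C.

Assume active: I_B = (4.6 − 0.7)/(390 + 151×1) = 0.00721 mA, I_C = β·I_B = 1.08 mA.
Then V_CE = 5.5 − 1.08×6.8 − 1.09×1 = -2.94 V < 0.2 V — the active assumption fails.
Re-solve with V_CE = 0.2 V. KCL at the emitter: V_E/R_E = (V_BB−0.7−V_E)/R_B + (V_CC−0.2−V_E)/R_C, giving V_E = 0.687 V.
I_C = (V_CC − 0.2 − V_E)/R_C = (5.3 − 0.687)/6.8 = 0.678 mA.
Check: I_B = (3.9 − 0.687)/390 = 0.00824 mA, and β·I_B = 1.24 mA > I_C, confirming saturation.

saturation; I_C ≈ 0.68 mA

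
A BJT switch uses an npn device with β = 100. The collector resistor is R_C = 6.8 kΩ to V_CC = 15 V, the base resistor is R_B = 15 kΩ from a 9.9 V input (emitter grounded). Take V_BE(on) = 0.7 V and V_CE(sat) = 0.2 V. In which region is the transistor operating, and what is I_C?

Assume active: I_B = (9.9 − 0.7)/15 = 0.613 mA, giving I_C = β·I_B = 61.3 mA.
But then V_CE = 15 − 61.3×6.8 = -402 V < V_CE(sat) = 0.2 V — impossible in the active region.
So the transistor is saturated. With V_CE = 0.2 V, I_C = (V_CC − 0.2)/R_C = 14.8/6.8 = 2.18 mA.
Check: β·I_B = 61.3 mA > I_C = 2.18 mA, confirming saturation.

saturation; I_C ≈ 2.2 mA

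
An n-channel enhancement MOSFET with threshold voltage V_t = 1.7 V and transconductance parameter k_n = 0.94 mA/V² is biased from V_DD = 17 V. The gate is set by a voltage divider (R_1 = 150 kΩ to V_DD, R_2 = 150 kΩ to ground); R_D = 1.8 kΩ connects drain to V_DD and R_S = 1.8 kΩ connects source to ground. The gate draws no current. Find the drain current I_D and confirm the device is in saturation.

I_D ≈ 2.5 mA

V_G = V_DD·R_2/(R_1+R_2) = 17×150/300 = 8.5 V.
Assume saturation: I_D = (k_n/2)(V_GS − V_t)² with V_GS = V_G − I_D·R_S = 8.5 − 1.8·I_D.
Substituting gives 1.52·I_D² − 12.5·I_D + 21.7 = 0, with roots I_D = 2.5 or 5.72 mA.
The root I_D = 5.72 mA gives V_GS = -1.79 V ≤ V_t, so take I_D = 2.5 mA.
Then V_GS = 4.01 V and V_DS = V_DD − I_D(R_D+R_S) = 17 − 2.5×3.6 = 8.01 V.
Saturation requires V_DS ≥ V_GS − V_t = 2.31 V; 8.01 ≥ 2.31 ✓.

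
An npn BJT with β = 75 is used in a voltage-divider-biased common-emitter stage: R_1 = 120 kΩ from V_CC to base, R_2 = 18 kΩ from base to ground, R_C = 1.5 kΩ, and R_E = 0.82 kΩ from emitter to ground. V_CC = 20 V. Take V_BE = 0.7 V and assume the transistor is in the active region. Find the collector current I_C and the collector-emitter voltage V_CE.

I_C ≈ 1.8 mA, V_CE ≈ 16 V

Thevenize the base divider: V_Th = V_CC·R_2/(R_1+R_2) = 20×18/138 = 2.61 V, R_Th = R_1‖R_2 = 15.7 kΩ.
Base-emitter loop: V_Th = I_B·R_Th + V_BE + (β+1)I_B·R_E, so I_B = (2.61 − 0.7) / (15.7 + 76×0.82) = 0.0245 mA.
I_C = β·I_B = 75×0.0245 = 1.84 mA, and I_E = (β+1)I_B = 1.86 mA.
V_CE = V_CC − I_C·R_C − I_E·R_E = 20 − 1.84×1.5 − 1.86×0.82 = 15.7 V.
V_CE = 15.7 V > 0.2 V confirms active-region operation.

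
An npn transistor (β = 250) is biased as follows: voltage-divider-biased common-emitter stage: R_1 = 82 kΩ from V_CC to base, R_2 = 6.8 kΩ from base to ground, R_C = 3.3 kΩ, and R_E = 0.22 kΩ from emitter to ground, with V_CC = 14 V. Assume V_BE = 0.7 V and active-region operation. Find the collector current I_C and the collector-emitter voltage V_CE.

Thevenize the base divider: V_Th = V_CC·R_2/(R_1+R_2) = 14×6.8/88.8 = 1.07 V, R_Th = R_1‖R_2 = 6.28 kΩ.
Base-emitter loop: V_Th = I_B·R_Th + V_BE + (β+1)I_B·R_E, so I_B = (1.07 − 0.7) / (6.28 + 251×0.22) = 0.00605 mA.
I_C = β·I_B = 250×0.00605 = 1.51 mA, and I_E = (β+1)I_B = 1.52 mA.
V_CE = V_CC − I_C·R_C − I_E·R_E = 14 − 1.51×3.3 − 1.52×0.22 = 8.67 V.
V_CE = 8.67 V > 0.2 V confirms active-region operation.

I_C ≈ 1.5 mA, V_CE ≈ 8.7 V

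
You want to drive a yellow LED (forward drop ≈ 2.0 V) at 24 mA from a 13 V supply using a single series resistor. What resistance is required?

The resistor drops V_S − V_D = 13 − 2.0 = 11 V at 24 mA.
R = 11 V / 24 mA = 0.458 kΩ.

R ≈ 0.46 kΩ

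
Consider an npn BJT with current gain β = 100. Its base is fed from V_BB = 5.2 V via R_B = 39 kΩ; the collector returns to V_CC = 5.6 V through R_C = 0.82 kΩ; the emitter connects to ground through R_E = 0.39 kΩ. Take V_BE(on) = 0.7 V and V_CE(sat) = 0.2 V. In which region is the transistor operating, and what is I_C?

saturation; I_C ≈ 4.4 mA

Assume active: I_B = (5.2 − 0.7)/(39 + 101×0.39) = 0.0574 mA, I_C = β·I_B = 5.74 mA.
Then V_CE = 5.6 − 5.74×0.82 − 5.8×0.39 = -1.37 V < 0.2 V — the active assumption fails.
Re-solve with V_CE = 0.2 V. KCL at the emitter: V_E/R_E = (V_BB−0.7−V_E)/R_B + (V_CC−0.2−V_E)/R_C, giving V_E = 1.76 V.
I_C = (V_CC − 0.2 − V_E)/R_C = (5.4 − 1.76)/0.82 = 4.44 mA.
Check: I_B = (4.5 − 1.76)/39 = 0.0703 mA, and β·I_B = 7.03 mA > I_C, confirming saturation.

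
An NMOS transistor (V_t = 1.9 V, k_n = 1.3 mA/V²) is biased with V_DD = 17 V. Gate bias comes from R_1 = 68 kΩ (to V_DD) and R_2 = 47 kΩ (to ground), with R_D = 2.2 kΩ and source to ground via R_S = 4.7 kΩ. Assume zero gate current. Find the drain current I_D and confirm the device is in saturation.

V_G = V_DD·R_2/(R_1+R_2) = 17×47/115 = 6.95 V.
Assume saturation: I_D = (k_n/2)(V_GS − V_t)² with V_GS = V_G − I_D·R_S = 6.95 − 4.7·I_D.
Substituting gives 14.4·I_D² − 31.8·I_D + 16.6 = 0, with roots I_D = 0.833 or 1.38 mA.
The root I_D = 1.38 mA gives V_GS = 0.441 V ≤ V_t, so take I_D = 0.833 mA.
Then V_GS = 3.03 V and V_DS = V_DD − I_D(R_D+R_S) = 17 − 0.833×6.9 = 11.3 V.
Saturation requires V_DS ≥ V_GS − V_t = 1.13 V; 11.3 ≥ 1.13 ✓.

I_D ≈ 0.83 mA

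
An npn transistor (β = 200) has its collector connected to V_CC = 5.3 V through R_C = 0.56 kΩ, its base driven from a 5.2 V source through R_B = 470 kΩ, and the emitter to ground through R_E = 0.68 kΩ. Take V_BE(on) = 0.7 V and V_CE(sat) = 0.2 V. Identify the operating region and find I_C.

active; I_C ≈ 1.5 mA

Assume active. Base-emitter loop: I_B = (V_BB − V_BE)/(R_B + (β+1)R_E) = (5.2 − 0.7)/(470 + 201×0.68) = 0.00742 mA.
I_C = β·I_B = 200×0.00742 = 1.48 mA.
V_CE = V_CC − I_C·R_C − I_E·R_E = 5.3 − 1.48×0.56 − 1.49×0.68 = 3.46 V > V_CE(sat), so the active-region assumption holds.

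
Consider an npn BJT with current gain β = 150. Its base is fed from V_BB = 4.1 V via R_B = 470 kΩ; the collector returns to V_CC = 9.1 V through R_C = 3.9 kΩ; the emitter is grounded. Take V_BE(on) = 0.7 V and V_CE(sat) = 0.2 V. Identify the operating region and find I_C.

active; I_C ≈ 1.1 mA

Assume active. Base-emitter loop: I_B = (V_BB − V_BE)/R_B = (4.1 − 0.7)/470 = 0.00723 mA.
I_C = β·I_B = 150×0.00723 = 1.09 mA.
V_CE = V_CC − I_C·R_C = 9.1 − 1.09×3.9 = 4.87 V > V_CE(sat), so the active-region assumption holds.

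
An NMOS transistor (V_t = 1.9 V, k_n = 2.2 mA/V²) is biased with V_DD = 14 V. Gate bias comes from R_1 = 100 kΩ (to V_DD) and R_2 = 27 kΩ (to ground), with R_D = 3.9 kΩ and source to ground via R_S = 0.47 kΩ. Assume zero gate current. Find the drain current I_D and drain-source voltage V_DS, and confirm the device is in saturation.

I_D ≈ 0.65 mA, V_DS ≈ 11 V

V_G = V_DD·R_2/(R_1+R_2) = 14×27/127 = 2.98 V.
Assume saturation: I_D = (k_n/2)(V_GS − V_t)² with V_GS = V_G − I_D·R_S = 2.98 − 0.47·I_D.
Substituting gives 0.243·I_D² − 2.11·I_D + 1.27 = 0, with roots I_D = 0.652 or 8.04 mA.
The root I_D = 8.04 mA gives V_GS = -0.804 V ≤ V_t, so take I_D = 0.652 mA.
Then V_GS = 2.67 V and V_DS = V_DD − I_D(R_D+R_S) = 14 − 0.652×4.37 = 11.2 V.
Saturation requires V_DS ≥ V_GS − V_t = 0.77 V; 11.2 ≥ 0.77 ✓.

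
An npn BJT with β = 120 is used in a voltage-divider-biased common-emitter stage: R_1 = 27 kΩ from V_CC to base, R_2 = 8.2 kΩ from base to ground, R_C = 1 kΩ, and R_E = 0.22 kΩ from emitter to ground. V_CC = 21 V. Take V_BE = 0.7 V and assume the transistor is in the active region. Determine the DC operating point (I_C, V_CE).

Thevenize the base divider: V_Th = V_CC·R_2/(R_1+R_2) = 21×8.2/35.2 = 4.89 V, R_Th = R_1‖R_2 = 6.29 kΩ.
Base-emitter loop: V_Th = I_B·R_Th + V_BE + (β+1)I_B·R_E, so I_B = (4.89 − 0.7) / (6.29 + 121×0.22) = 0.127 mA.
I_C = β·I_B = 120×0.127 = 15.3 mA, and I_E = (β+1)I_B = 15.4 mA.
V_CE = V_CC − I_C·R_C − I_E·R_E = 21 − 15.3×1 − 15.4×0.22 = 2.32 V.
V_CE = 2.32 V > 0.2 V confirms active-region operation.

I_C ≈ 15 mA, V_CE ≈ 2.3 V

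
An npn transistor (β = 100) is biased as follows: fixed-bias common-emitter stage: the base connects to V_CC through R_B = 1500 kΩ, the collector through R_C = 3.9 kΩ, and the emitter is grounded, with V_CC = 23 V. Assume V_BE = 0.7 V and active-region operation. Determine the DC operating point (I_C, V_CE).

Base loop: V_CC = I_B·R_B + V_BE, so I_B = (23 − 0.7)/1500 kΩ = 0.0149 mA.
In the active region I_C = β·I_B = 100 × 0.0149 = 1.49 mA.
Collector loop: V_CE = V_CC − I_C·R_C = 23 − 1.49×3.9 = 17.2 V.
Since V_CE = 17.2 V > V_CE(sat) ≈ 0.2 V, the transistor is in the active region as assumed.

I_C ≈ 1.5 mA, V_CE ≈ 17 V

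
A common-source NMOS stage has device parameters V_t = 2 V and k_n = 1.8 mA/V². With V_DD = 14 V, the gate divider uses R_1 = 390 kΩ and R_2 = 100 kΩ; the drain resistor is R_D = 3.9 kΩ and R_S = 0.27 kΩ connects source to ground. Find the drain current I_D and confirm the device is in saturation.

V_G = V_DD·R_2/(R_1+R_2) = 14×100/490 = 2.86 V.
Assume saturation: I_D = (k_n/2)(V_GS − V_t)² with V_GS = V_G − I_D·R_S = 2.86 − 0.27·I_D.
Substituting gives 0.0656·I_D² − 1.42·I_D + 0.661 = 0, with roots I_D = 0.477 or 21.1 mA.
The root I_D = 21.1 mA gives V_GS = -2.84 V ≤ V_t, so take I_D = 0.477 mA.
Then V_GS = 2.73 V and V_DS = V_DD − I_D(R_D+R_S) = 14 − 0.477×4.17 = 12 V.
Saturation requires V_DS ≥ V_GS − V_t = 0.728 V; 12 ≥ 0.728 ✓.

I_D ≈ 0.48 mA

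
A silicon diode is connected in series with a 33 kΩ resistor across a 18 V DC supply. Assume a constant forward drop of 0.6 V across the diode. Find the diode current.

I ≈ 0.53 mA

KVL around the loop: 18 = V_D + I·R = 0.6 + I × 33 kΩ.
So I = (18 − 0.6) / 33 kΩ = 17.4 / 33 = 0.527 mA.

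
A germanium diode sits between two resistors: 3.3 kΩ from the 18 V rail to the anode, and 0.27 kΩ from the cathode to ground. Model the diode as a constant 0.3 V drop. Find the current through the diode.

I ≈ 5 mA

The two resistors are in series with the diode, so KVL gives 18 = I·3.3 + 0.3 + I·0.27.
I = (18 − 0.3) / (3.3 + 0.27) kΩ = 17.7 / 3.57 = 4.96 mA.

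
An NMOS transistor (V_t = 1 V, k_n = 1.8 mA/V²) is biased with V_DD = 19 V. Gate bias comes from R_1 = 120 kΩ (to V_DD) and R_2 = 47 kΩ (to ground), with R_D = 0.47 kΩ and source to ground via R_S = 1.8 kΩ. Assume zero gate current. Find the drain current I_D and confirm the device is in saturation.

V_G = V_DD·R_2/(R_1+R_2) = 19×47/167 = 5.35 V.
Assume saturation: I_D = (k_n/2)(V_GS − V_t)² with V_GS = V_G − I_D·R_S = 5.35 − 1.8·I_D.
Substituting gives 2.92·I_D² − 15.1·I_D + 17 = 0, with roots I_D = 1.66 or 3.51 mA.
The root I_D = 3.51 mA gives V_GS = -0.976 V ≤ V_t, so take I_D = 1.66 mA.
Then V_GS = 2.36 V and V_DS = V_DD − I_D(R_D+R_S) = 19 − 1.66×2.27 = 15.2 V.
Saturation requires V_DS ≥ V_GS − V_t = 1.36 V; 15.2 ≥ 1.36 ✓.

I_D ≈ 1.7 mA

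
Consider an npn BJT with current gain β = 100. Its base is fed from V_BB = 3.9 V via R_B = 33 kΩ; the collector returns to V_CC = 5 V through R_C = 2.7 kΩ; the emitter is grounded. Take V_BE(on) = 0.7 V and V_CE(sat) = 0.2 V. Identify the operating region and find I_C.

saturation; I_C ≈ 1.8 mA

Assume active: I_B = (3.9 − 0.7)/33 = 0.097 mA, giving I_C = β·I_B = 9.7 mA.
But then V_CE = 5 − 9.7×2.7 = -21.2 V < V_CE(sat) = 0.2 V — impossible in the active region.
So the transistor is saturated. With V_CE = 0.2 V, I_C = (V_CC − 0.2)/R_C = 4.8/2.7 = 1.78 mA.
Check: β·I_B = 9.7 mA > I_C = 1.78 mA, confirming saturation.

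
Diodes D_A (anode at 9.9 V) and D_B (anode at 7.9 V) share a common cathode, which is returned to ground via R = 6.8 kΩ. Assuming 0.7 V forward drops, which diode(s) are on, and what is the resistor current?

Only D_A conducts; I_R ≈ 1.4 mA

Assume both conduct. Then node N would need to be at both 9.9−0.7 = 9.2 V and 7.9−0.7 = 7.2 V, which is impossible.
Assume only D_A conducts: V_N = 9.9 − 0.7 = 9.2 V, so I_R = 9.2/6.8 = 1.35 mA.
Check D_B: its anode-to-cathode voltage is 7.9 − 9.2 = -1.3 V < 0.7 V, so it is off. The assumption is consistent.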